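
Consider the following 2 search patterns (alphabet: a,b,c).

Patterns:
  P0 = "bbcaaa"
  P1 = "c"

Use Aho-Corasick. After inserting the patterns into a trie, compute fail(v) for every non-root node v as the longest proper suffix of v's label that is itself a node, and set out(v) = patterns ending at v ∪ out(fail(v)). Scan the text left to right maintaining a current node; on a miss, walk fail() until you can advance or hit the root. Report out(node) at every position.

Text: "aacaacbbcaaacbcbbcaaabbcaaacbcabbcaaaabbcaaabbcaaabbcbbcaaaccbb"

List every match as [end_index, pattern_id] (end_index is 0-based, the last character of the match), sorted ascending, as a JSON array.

Construct AC machine:
Trie nodes:
  n0 'ε': b→1 c→7
  n1 'b': b→2
  n2 'bb': c→3
  n3 'bbc': a→4
  n4 'bbca': a→5
  n5 'bbcaa': a→6
  n6 'bbcaaa': ·  [P0 ends]
  n7 'c': ·  [P1 ends]

Failure links (BFS by depth):
  fail(1) 'b': from fail(0)=0 chase 'b': 0 ⇒ 0;  out=∅∪out(0)=∅
  fail(7) 'c': from fail(0)=0 chase 'c': 0 ⇒ 0;  out={1}∪out(0)={1}
  fail(2) 'bb': from fail(1)=0 chase 'b': 0 ⇒ 1;  out=∅∪out(1)=∅
  fail(3) 'bbc': from fail(2)=1 chase 'c': 1→0 ⇒ 7;  out=∅∪out(7)={1}
  fail(4) 'bbca': from fail(3)=7 chase 'a': 7→0 ⇒ 0;  out=∅∪out(0)=∅
  fail(5) 'bbcaa': from fail(4)=0 chase 'a': 0 ⇒ 0;  out=∅∪out(0)=∅
  fail(6) 'bbcaaa': from fail(5)=0 chase 'a': 0 ⇒ 0;  out={0}∪out(0)={0}

Text stream:
i=0 'a': node 0→0
i=1 'a': node 0→0
i=2 'c': node 0→7  ** P1@[2:2]
i=3 'a': node 7→0 (via fail)
i=4 'a': node 0→0
i=5 'c': node 0→7  ** P1@[5:5]
i=6 'b': node 7→1 (via fail)
i=7 'b': node 1→2
i=8 'c': node 2→3  ** P1@[8:8]
i=9 'a': node 3→4
i=10 'a': node 4→5
i=11 'a': node 5→6  ** P0@[6:11]
i=12 'c': node 6→7 (via fail)  ** P1@[12:12]
i=13 'b': node 7→1 (via fail)
i=14 'c': node 1→7 (via fail)  ** P1@[14:14]
i=15 'b': node 7→1 (via fail)
i=16 'b': node 1→2
i=17 'c': node 2→3  ** P1@[17:17]
i=18 'a': node 3→4
i=19 'a': node 4→5
i=20 'a': node 5→6  ** P0@[15:20]
i=21 'b': node 6→1 (via fail)
i=22 'b': node 1→2
i=23 'c': node 2→3  ** P1@[23:23]
i=24 'a': node 3→4
i=25 'a': node 4→5
i=26 'a': node 5→6  ** P0@[21:26]
i=27 'c': node 6→7 (via fail)  ** P1@[27:27]
i=28 'b': node 7→1 (via fail)
i=29 'c': node 1→7 (via fail)  ** P1@[29:29]
i=30 'a': node 7→0 (via fail)
i=31 'b': node 0→1
i=32 'b': node 1→2
i=33 'c': node 2→3  ** P1@[33:33]
i=34 'a': node 3→4
i=35 'a': node 4→5
i=36 'a': node 5→6  ** P0@[31:36]
i=37 'a': node 6→0 (via fail)
i=38 'b': node 0→1
i=39 'b': node 1→2
i=40 'c': node 2→3  ** P1@[40:40]
i=41 'a': node 3→4
i=42 'a': node 4→5
i=43 'a': node 5→6  ** P0@[38:43]
i=44 'b': node 6→1 (via fail)
i=45 'b': node 1→2
i=46 'c': node 2→3  ** P1@[46:46]
i=47 'a': node 3→4
i=48 'a': node 4→5
i=49 'a': node 5→6  ** P0@[44:49]
i=50 'b': node 6→1 (via fail)
i=51 'b': node 1→2
i=52 'c': node 2→3  ** P1@[52:52]
i=53 'b': node 3→1 (via fail)
i=54 'b': node 1→2
i=55 'c': node 2→3  ** P1@[55:55]
i=56 'a': node 3→4
i=57 'a': node 4→5
i=58 'a': node 5→6  ** P0@[53:58]
i=59 'c': node 6→7 (via fail)  ** P1@[59:59]
i=60 'c': node 7→7 (via fail)  ** P1@[60:60]
i=61 'b': node 7→1 (via fail)
i=62 'b': node 1→2

Result: [[2,1],[5,1],[8,1],[11,0],[12,1],[14,1],[17,1],[20,0],[23,1],[26,0],[27,1],[29,1],[33,1],[36,0],[40,1],[43,0],[46,1],[49,0],[52,1],[55,1],[58,0],[59,1],[60,1]]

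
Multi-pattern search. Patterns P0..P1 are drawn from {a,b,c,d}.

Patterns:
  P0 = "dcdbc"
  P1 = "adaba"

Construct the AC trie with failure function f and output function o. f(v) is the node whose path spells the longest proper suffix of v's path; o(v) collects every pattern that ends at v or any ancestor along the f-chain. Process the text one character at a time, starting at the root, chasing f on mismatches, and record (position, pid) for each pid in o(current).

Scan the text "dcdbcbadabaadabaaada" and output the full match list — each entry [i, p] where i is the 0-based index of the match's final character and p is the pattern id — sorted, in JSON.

Construct AC machine:
Trie (insert patterns):
  n0 'ε': a→6 d→1
  n1 'd': c→2
  n2 'dc': d→3
  n3 'dcd': b→4
  n4 'dcdb': c→5
  n5 'dcdbc': ·  ←P0
  n6 'a': d→7
  n7 'ad': a→8
  n8 'ada': b→9
  n9 'adab': a→10
  n10 'adaba': ·  ←P1

Failure links (BFS by depth):
  fail(1) 'd': from fail(0)=0 chase 'd': 0 ⇒ 0;  out=∅∪out(0)=∅
  fail(6) 'a': from fail(0)=0 chase 'a': 0 ⇒ 0;  out=∅∪out(0)=∅
  fail(2) 'dc': from fail(1)=0 chase 'c': 0 ⇒ 0;  out=∅∪out(0)=∅
  fail(7) 'ad': from fail(6)=0 chase 'd': 0 ⇒ 1;  out=∅∪out(1)=∅
  fail(3) 'dcd': from fail(2)=0 chase 'd': 0 ⇒ 1;  out=∅∪out(1)=∅
  fail(8) 'ada': from fail(7)=1 chase 'a': 1→0 ⇒ 6;  out=∅∪out(6)=∅
  fail(4) 'dcdb': from fail(3)=1 chase 'b': 1→0 ⇒ 0;  out=∅∪out(0)=∅
  fail(9) 'adab': from fail(8)=6 chase 'b': 6→0 ⇒ 0;  out=∅∪out(0)=∅
  fail(5) 'dcdbc': from fail(4)=0 chase 'c': 0 ⇒ 0;  out={0}∪out(0)={0}
  fail(10) 'adaba': from fail(9)=0 chase 'a': 0 ⇒ 6;  out={1}∪out(6)={1}

Run:
i=0 'd': node 0→1
i=1 'c': node 1→2
i=2 'd': node 2→3
i=3 'b': node 3→4
i=4 'c': node 4→5  emit P0@[0:4]
i=5 'b': node 5→0 ·f
i=6 'a': node 0→6
i=7 'd': node 6→7
i=8 'a': node 7→8
i=9 'b': node 8→9
i=10 'a': node 9→10  emit P1@[6:10]
i=11 'a': node 10→6 ·f
i=12 'd': node 6→7
i=13 'a': node 7→8
i=14 'b': node 8→9
i=15 'a': node 9→10  emit P1@[11:15]
i=16 'a': node 10→6 ·f
i=17 'a': node 6→6 ·f
i=18 'd': node 6→7
i=19 'a': node 7→8

Result: [[4,0],[10,1],[15,1]]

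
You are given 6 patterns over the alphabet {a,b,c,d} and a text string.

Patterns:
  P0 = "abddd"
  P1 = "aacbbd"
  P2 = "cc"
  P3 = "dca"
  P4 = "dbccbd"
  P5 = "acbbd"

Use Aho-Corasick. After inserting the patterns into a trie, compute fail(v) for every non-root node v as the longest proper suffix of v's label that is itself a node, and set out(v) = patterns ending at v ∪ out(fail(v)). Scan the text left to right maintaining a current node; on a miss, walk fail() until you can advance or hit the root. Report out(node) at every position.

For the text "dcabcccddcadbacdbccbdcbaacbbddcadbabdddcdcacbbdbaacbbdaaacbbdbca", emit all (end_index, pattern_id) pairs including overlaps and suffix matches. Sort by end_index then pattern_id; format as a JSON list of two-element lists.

Build automaton:
Trie (insert patterns):
  n0 'ε': a→1 c→11 d→13
  n1 'a': a→6 b→2 c→21
  n2 'ab': d→3
  n3 'abd': d→4
  n4 'abdd': d→5
  n5 'abddd': ·  ←P0
  n6 'aa': c→7
  n7 'aac': b→8
  n8 'aacb': b→9
  n9 'aacbb': d→10
  n10 'aacbbd': ·  ←P1
  n11 'c': c→12
  n12 'cc': ·  ←P2
  n13 'd': b→16 c→14
  n14 'dc': a→15
  n15 'dca': ·  ←P3
  n16 'db': c→17
  n17 'dbc': c→18
  n18 'dbcc': b→19
  n19 'dbccb': d→20
  n20 'dbccbd': ·  ←P4
  n21 'ac': b→22
  n22 'acb': b→23
  n23 'acbb': d→24
  n24 'acbbd': ·  ←P5

BFS fail/out derivation:
  fail(1) 'a': from fail(0)=0 chase 'a': 0 ⇒ 0;  out=∅∪out(0)=∅
  fail(11) 'c': from fail(0)=0 chase 'c': 0 ⇒ 0;  out=∅∪out(0)=∅
  fail(13) 'd': from fail(0)=0 chase 'd': 0 ⇒ 0;  out=∅∪out(0)=∅
  fail(2) 'ab': from fail(1)=0 chase 'b': 0 ⇒ 0;  out=∅∪out(0)=∅
  fail(6) 'aa': from fail(1)=0 chase 'a': 0 ⇒ 1;  out=∅∪out(1)=∅
  fail(12) 'cc': from fail(11)=0 chase 'c': 0 ⇒ 11;  out={2}∪out(11)={2}
  fail(14) 'dc': from fail(13)=0 chase 'c': 0 ⇒ 11;  out=∅∪out(11)=∅
  fail(16) 'db': from fail(13)=0 chase 'b': 0 ⇒ 0;  out=∅∪out(0)=∅
  fail(21) 'ac': from fail(1)=0 chase 'c': 0 ⇒ 11;  out=∅∪out(11)=∅
  fail(3) 'abd': from fail(2)=0 chase 'd': 0 ⇒ 13;  out=∅∪out(13)=∅
  fail(7) 'aac': from fail(6)=1 chase 'c': 1 ⇒ 21;  out=∅∪out(21)=∅
  fail(15) 'dca': from fail(14)=11 chase 'a': 11→0 ⇒ 1;  out={3}∪out(1)={3}
  fail(17) 'dbc': from fail(16)=0 chase 'c': 0 ⇒ 11;  out=∅∪out(11)=∅
  fail(22) 'acb': from fail(21)=11 chase 'b': 11→0 ⇒ 0;  out=∅∪out(0)=∅
  fail(4) 'abdd': from fail(3)=13 chase 'd': 13→0 ⇒ 13;  out=∅∪out(13)=∅
  fail(8) 'aacb': from fail(7)=21 chase 'b': 21 ⇒ 22;  out=∅∪out(22)=∅
  fail(18) 'dbcc': from fail(17)=11 chase 'c': 11 ⇒ 12;  out=∅∪out(12)={2}
  fail(23) 'acbb': from fail(22)=0 chase 'b': 0 ⇒ 0;  out=∅∪out(0)=∅
  fail(5) 'abddd': from fail(4)=13 chase 'd': 13→0 ⇒ 13;  out={0}∪out(13)={0}
  fail(9) 'aacbb': from fail(8)=22 chase 'b': 22 ⇒ 23;  out=∅∪out(23)=∅
  fail(19) 'dbccb': from fail(18)=12 chase 'b': 12→11→0 ⇒ 0;  out=∅∪out(0)=∅
  fail(24) 'acbbd': from fail(23)=0 chase 'd': 0 ⇒ 13;  out={5}∪out(13)={5}
  fail(10) 'aacbbd': from fail(9)=23 chase 'd': 23 ⇒ 24;  out={1}∪out(24)={1,5}
  fail(20) 'dbccbd': from fail(19)=0 chase 'd': 0 ⇒ 13;  out={4}∪out(13)={4}

Run:
pos 0 'd': at 13
pos 1 'c': at 14
pos 2 'a': at 15  → match P3@[0:2]
pos 3 'b': at 2 (fail-walked)
pos 4 'c': at 11 (fail-walked)
pos 5 'c': at 12  → match P2@[4:5]
pos 6 'c': at 12 (fail-walked)  → match P2@[5:6]
pos 7 'd': at 13 (fail-walked)
pos 8 'd': at 13 (fail-walked)
pos 9 'c': at 14
pos 10 'a': at 15  → match P3@[8:10]
pos 11 'd': at 13 (fail-walked)
pos 12 'b': at 16
pos 13 'a': at 1 (fail-walked)
pos 14 'c': at 21
pos 15 'd': at 13 (fail-walked)
pos 16 'b': at 16
pos 17 'c': at 17
pos 18 'c': at 18  → match P2@[17:18]
pos 19 'b': at 19
pos 20 'd': at 20  → match P4@[15:20]
pos 21 'c': at 14 (fail-walked)
pos 22 'b': at 0 (fail-walked)
pos 23 'a': at 1
pos 24 'a': at 6
pos 25 'c': at 7
pos 26 'b': at 8
pos 27 'b': at 9
pos 28 'd': at 10  → match P1@[23:28],P5@[24:28]
pos 29 'd': at 13 (fail-walked)
pos 30 'c': at 14
pos 31 'a': at 15  → match P3@[29:31]
pos 32 'd': at 13 (fail-walked)
pos 33 'b': at 16
pos 34 'a': at 1 (fail-walked)
pos 35 'b': at 2
pos 36 'd': at 3
pos 37 'd': at 4
pos 38 'd': at 5  → match P0@[34:38]
pos 39 'c': at 14 (fail-walked)
pos 40 'd': at 13 (fail-walked)
pos 41 'c': at 14
pos 42 'a': at 15  → match P3@[40:42]
pos 43 'c': at 21 (fail-walked)
pos 44 'b': at 22
pos 45 'b': at 23
pos 46 'd': at 24  → match P5@[42:46]
pos 47 'b': at 16 (fail-walked)
pos 48 'a': at 1 (fail-walked)
pos 49 'a': at 6
pos 50 'c': at 7
pos 51 'b': at 8
pos 52 'b': at 9
pos 53 'd': at 10  → match P1@[48:53],P5@[49:53]
pos 54 'a': at 1 (fail-walked)
pos 55 'a': at 6
pos 56 'a': at 6 (fail-walked)
pos 57 'c': at 7
pos 58 'b': at 8
pos 59 'b': at 9
pos 60 'd': at 10  → match P1@[55:60],P5@[56:60]
pos 61 'b': at 16 (fail-walked)
pos 62 'c': at 17
pos 63 'a': at 1 (fail-walked)

Result: [[2,3],[5,2],[6,2],[10,3],[18,2],[20,4],[28,1],[28,5],[31,3],[38,0],[42,3],[46,5],[53,1],[53,5],[60,1],[60,5]]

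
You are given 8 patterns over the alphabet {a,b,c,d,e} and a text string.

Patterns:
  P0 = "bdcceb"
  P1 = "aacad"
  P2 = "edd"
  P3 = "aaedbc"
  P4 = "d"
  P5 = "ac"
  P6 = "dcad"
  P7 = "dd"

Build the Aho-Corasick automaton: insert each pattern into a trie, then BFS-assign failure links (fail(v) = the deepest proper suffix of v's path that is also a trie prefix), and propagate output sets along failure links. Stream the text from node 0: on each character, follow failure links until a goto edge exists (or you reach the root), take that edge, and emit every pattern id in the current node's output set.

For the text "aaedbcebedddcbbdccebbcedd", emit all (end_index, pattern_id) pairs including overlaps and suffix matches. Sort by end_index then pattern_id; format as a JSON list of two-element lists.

Build automaton:
Trie (insert patterns):
  0='ε' goto a→7 b→1 d→19 e→12
  1='b' goto d→2
  2='bd' goto c→3
  3='bdc' goto c→4
  4='bdcc' goto e→5
  5='bdcce' goto b→6
  6='bdcceb' goto ·  ←P0
  7='a' goto a→8 c→20
  8='aa' goto c→9 e→15
  9='aac' goto a→10
  10='aaca' goto d→11
  11='aacad' goto ·  ←P1
  12='e' goto d→13
  13='ed' goto d→14
  14='edd' goto ·  ←P2
  15='aae' goto d→16
  16='aaed' goto b→17
  17='aaedb' goto c→18
  18='aaedbc' goto ·  ←P3
  19='d' goto c→21 d→24  ←P4
  20='ac' goto ·  ←P5
  21='dc' goto a→22
  22='dca' goto d→23
  23='dcad' goto ·  ←P6
  24='dd' goto ·  ←P7

BFS fail/out derivation:
  fail(1) 'b': from fail(0)=0 chase 'b': 0 ⇒ 0;  out=∅∪out(0)=∅
  fail(7) 'a': from fail(0)=0 chase 'a': 0 ⇒ 0;  out=∅∪out(0)=∅
  fail(12) 'e': from fail(0)=0 chase 'e': 0 ⇒ 0;  out=∅∪out(0)=∅
  fail(19) 'd': from fail(0)=0 chase 'd': 0 ⇒ 0;  out={4}∪out(0)={4}
  fail(2) 'bd': from fail(1)=0 chase 'd': 0 ⇒ 19;  out=∅∪out(19)={4}
  fail(8) 'aa': from fail(7)=0 chase 'a': 0 ⇒ 7;  out=∅∪out(7)=∅
  fail(13) 'ed': from fail(12)=0 chase 'd': 0 ⇒ 19;  out=∅∪out(19)={4}
  fail(20) 'ac': from fail(7)=0 chase 'c': 0 ⇒ 0;  out={5}∪out(0)={5}
  fail(21) 'dc': from fail(19)=0 chase 'c': 0 ⇒ 0;  out=∅∪out(0)=∅
  fail(24) 'dd': from fail(19)=0 chase 'd': 0 ⇒ 19;  out={7}∪out(19)={4,7}
  fail(3) 'bdc': from fail(2)=19 chase 'c': 19 ⇒ 21;  out=∅∪out(21)=∅
  fail(9) 'aac': from fail(8)=7 chase 'c': 7 ⇒ 20;  out=∅∪out(20)={5}
  fail(14) 'edd': from fail(13)=19 chase 'd': 19 ⇒ 24;  out={2}∪out(24)={2,4,7}
  fail(15) 'aae': from fail(8)=7 chase 'e': 7→0 ⇒ 12;  out=∅∪out(12)=∅
  fail(22) 'dca': from fail(21)=0 chase 'a': 0 ⇒ 7;  out=∅∪out(7)=∅
  fail(4) 'bdcc': from fail(3)=21 chase 'c': 21→0 ⇒ 0;  out=∅∪out(0)=∅
  fail(10) 'aaca': from fail(9)=20 chase 'a': 20→0 ⇒ 7;  out=∅∪out(7)=∅
  fail(16) 'aaed': from fail(15)=12 chase 'd': 12 ⇒ 13;  out=∅∪out(13)={4}
  fail(23) 'dcad': from fail(22)=7 chase 'd': 7→0 ⇒ 19;  out={6}∪out(19)={4,6}
  fail(5) 'bdcce': from fail(4)=0 chase 'e': 0 ⇒ 12;  out=∅∪out(12)=∅
  fail(11) 'aacad': from fail(10)=7 chase 'd': 7→0 ⇒ 19;  out={1}∪out(19)={1,4}
  fail(17) 'aaedb': from fail(16)=13 chase 'b': 13→19→0 ⇒ 1;  out=∅∪out(1)=∅
  fail(6) 'bdcceb': from fail(5)=12 chase 'b': 12→0 ⇒ 1;  out={0}∪out(1)={0}
  fail(18) 'aaedbc': from fail(17)=1 chase 'c': 1→0 ⇒ 0;  out={3}∪out(0)={3}

Scan:
[0] read 'a'  n0⇒n7
[1] read 'a'  n7⇒n8
[2] read 'e'  n8⇒n15
[3] read 'd'  n15⇒n16  emit P4@[3:3]
[4] read 'b'  n16⇒n17
[5] read 'c'  n17⇒n18  emit P3@[0:5]
[6] read 'e'  n18⇒n12 ·f
[7] read 'b'  n12⇒n1 ·f
[8] read 'e'  n1⇒n12 ·f
[9] read 'd'  n12⇒n13  emit P4@[9:9]
[10] read 'd'  n13⇒n14  emit P2@[8:10],P4@[10:10],P7@[9:10]
[11] read 'd'  n14⇒n24 ·f  emit P4@[11:11],P7@[10:11]
[12] read 'c'  n24⇒n21 ·f
[13] read 'b'  n21⇒n1 ·f
[14] read 'b'  n1⇒n1 ·f
[15] read 'd'  n1⇒n2  emit P4@[15:15]
[16] read 'c'  n2⇒n3
[17] read 'c'  n3⇒n4
[18] read 'e'  n4⇒n5
[19] read 'b'  n5⇒n6  emit P0@[14:19]
[20] read 'b'  n6⇒n1 ·f
[21] read 'c'  n1⇒n0 ·f
[22] read 'e'  n0⇒n12
[23] read 'd'  n12⇒n13  emit P4@[23:23]
[24] read 'd'  n13⇒n14  emit P2@[22:24],P4@[24:24],P7@[23:24]

All matches (sorted): [[3,4],[5,3],[9,4],[10,2],[10,4],[10,7],[11,4],[11,7],[15,4],[19,0],[23,4],[24,2],[24,4],[24,7]]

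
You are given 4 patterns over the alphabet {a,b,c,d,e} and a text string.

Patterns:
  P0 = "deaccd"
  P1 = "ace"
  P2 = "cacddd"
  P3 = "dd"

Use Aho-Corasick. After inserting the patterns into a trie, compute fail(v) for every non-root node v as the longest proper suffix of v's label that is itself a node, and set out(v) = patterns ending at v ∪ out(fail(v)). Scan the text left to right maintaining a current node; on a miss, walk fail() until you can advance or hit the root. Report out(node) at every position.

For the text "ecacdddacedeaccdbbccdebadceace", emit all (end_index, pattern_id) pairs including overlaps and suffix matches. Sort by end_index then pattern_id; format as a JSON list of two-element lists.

Build automaton:
Trie (insert patterns):
  n0 'ε': a→7 c→10 d→1
  n1 'd': d→16 e→2
  n2 'de': a→3
  n3 'dea': c→4
  n4 'deac': c→5
  n5 'deacc': d→6
  n6 'deaccd': ·  ←P0
  n7 'a': c→8
  n8 'ac': e→9
  n9 'ace': ·  ←P1
  n10 'c': a→11
  n11 'ca': c→12
  n12 'cac': d→13
  n13 'cacd': d→14
  n14 'cacdd': d→15
  n15 'cacddd': ·  ←P2
  n16 'dd': ·  ←P3

Failure links (BFS by depth):
  n1('d'): parent n0 fail=0; on 'd' 0 → fail=0;  out ∅∪∅=∅
  n7('a'): parent n0 fail=0; on 'a' 0 → fail=0;  out ∅∪∅=∅
  n10('c'): parent n0 fail=0; on 'c' 0 → fail=0;  out ∅∪∅=∅
  n2('de'): parent n1 fail=0; on 'e' 0 → fail=0;  out ∅∪∅=∅
  n8('ac'): parent n7 fail=0; on 'c' 0 → fail=10;  out ∅∪∅=∅
  n11('ca'): parent n10 fail=0; on 'a' 0 → fail=7;  out ∅∪∅=∅
  n16('dd'): parent n1 fail=0; on 'd' 0 → fail=1;  out {3}∪∅={3}
  n3('dea'): parent n2 fail=0; on 'a' 0 → fail=7;  out ∅∪∅=∅
  n9('ace'): parent n8 fail=10; on 'e' 10→0 → fail=0;  out {1}∪∅={1}
  n12('cac'): parent n11 fail=7; on 'c' 7 → fail=8;  out ∅∪∅=∅
  n4('deac'): parent n3 fail=7; on 'c' 7 → fail=8;  out ∅∪∅=∅
  n13('cacd'): parent n12 fail=8; on 'd' 8→10→0 → fail=1;  out ∅∪∅=∅
  n5('deacc'): parent n4 fail=8; on 'c' 8→10→0 → fail=10;  out ∅∪∅=∅
  n14('cacdd'): parent n13 fail=1; on 'd' 1 → fail=16;  out ∅∪{3}={3}
  n6('deaccd'): parent n5 fail=10; on 'd' 10→0 → fail=1;  out {0}∪∅={0}
  n15('cacddd'): parent n14 fail=16; on 'd' 16→1 → fail=16;  out {2}∪{3}={2,3}

Text stream:
[0] read 'e'  n0⇒n0
[1] read 'c'  n0⇒n10
[2] read 'a'  n10⇒n11
[3] read 'c'  n11⇒n12
[4] read 'd'  n12⇒n13
[5] read 'd'  n13⇒n14  ** P3@[4:5]
[6] read 'd'  n14⇒n15  ** P2@[1:6],P3@[5:6]
[7] read 'a'  n15⇒n7 ·f
[8] read 'c'  n7⇒n8
[9] read 'e'  n8⇒n9  ** P1@[7:9]
[10] read 'd'  n9⇒n1 ·f
[11] read 'e'  n1⇒n2
[12] read 'a'  n2⇒n3
[13] read 'c'  n3⇒n4
[14] read 'c'  n4⇒n5
[15] read 'd'  n5⇒n6  ** P0@[10:15]
[16] read 'b'  n6⇒n0 ·f
[17] read 'b'  n0⇒n0
[18] read 'c'  n0⇒n10
[19] read 'c'  n10⇒n10 ·f
[20] read 'd'  n10⇒n1 ·f
[21] read 'e'  n1⇒n2
[22] read 'b'  n2⇒n0 ·f
[23] read 'a'  n0⇒n7
[24] read 'd'  n7⇒n1 ·f
[25] read 'c'  n1⇒n10 ·f
[26] read 'e'  n10⇒n0 ·f
[27] read 'a'  n0⇒n7
[28] read 'c'  n7⇒n8
[29] read 'e'  n8⇒n9  ** P1@[27:29]

Result: [[5,3],[6,2],[6,3],[9,1],[15,0],[29,1]]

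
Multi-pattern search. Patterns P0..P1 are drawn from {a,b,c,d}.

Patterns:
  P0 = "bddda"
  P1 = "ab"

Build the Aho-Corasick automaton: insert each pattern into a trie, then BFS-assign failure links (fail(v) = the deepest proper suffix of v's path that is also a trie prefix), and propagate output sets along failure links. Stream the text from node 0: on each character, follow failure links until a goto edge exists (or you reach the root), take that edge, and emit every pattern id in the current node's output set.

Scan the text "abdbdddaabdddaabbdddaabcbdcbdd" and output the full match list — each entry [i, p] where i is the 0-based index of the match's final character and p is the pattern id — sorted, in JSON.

Construct AC machine:
Trie nodes:
  n0 'ε': a→6 b→1
  n1 'b': d→2
  n2 'bd': d→3
  n3 'bdd': d→4
  n4 'bddd': a→5
  n5 'bddda': ·  ←P0
  n6 'a': b→7
  n7 'ab': ·  ←P1

BFS fail/out derivation:
  n1('b'): parent n0 fail=0; on 'b' 0 → fail=0;  out ∅∪∅=∅
  n6('a'): parent n0 fail=0; on 'a' 0 → fail=0;  out ∅∪∅=∅
  n2('bd'): parent n1 fail=0; on 'd' 0 → fail=0;  out ∅∪∅=∅
  n7('ab'): parent n6 fail=0; on 'b' 0 → fail=1;  out {1}∪∅={1}
  n3('bdd'): parent n2 fail=0; on 'd' 0 → fail=0;  out ∅∪∅=∅
  n4('bddd'): parent n3 fail=0; on 'd' 0 → fail=0;  out ∅∪∅=∅
  n5('bddda'): parent n4 fail=0; on 'a' 0 → fail=6;  out {0}∪∅={0}

Run:
[0] read 'a'  n0⇒n6
[1] read 'b'  n6⇒n7  ** P1@[0:1]
[2] read 'd'  n7⇒n2 (fail-walked)
[3] read 'b'  n2⇒n1 (fail-walked)
[4] read 'd'  n1⇒n2
[5] read 'd'  n2⇒n3
[6] read 'd'  n3⇒n4
[7] read 'a'  n4⇒n5  ** P0@[3:7]
[8] read 'a'  n5⇒n6 (fail-walked)
[9] read 'b'  n6⇒n7  ** P1@[8:9]
[10] read 'd'  n7⇒n2 (fail-walked)
[11] read 'd'  n2⇒n3
[12] read 'd'  n3⇒n4
[13] read 'a'  n4⇒n5  ** P0@[9:13]
[14] read 'a'  n5⇒n6 (fail-walked)
[15] read 'b'  n6⇒n7  ** P1@[14:15]
[16] read 'b'  n7⇒n1 (fail-walked)
[17] read 'd'  n1⇒n2
[18] read 'd'  n2⇒n3
[19] read 'd'  n3⇒n4
[20] read 'a'  n4⇒n5  ** P0@[16:20]
[21] read 'a'  n5⇒n6 (fail-walked)
[22] read 'b'  n6⇒n7  ** P1@[21:22]
[23] read 'c'  n7⇒n0 (fail-walked)
[24] read 'b'  n0⇒n1
[25] read 'd'  n1⇒n2
[26] read 'c'  n2⇒n0 (fail-walked)
[27] read 'b'  n0⇒n1
[28] read 'd'  n1⇒n2
[29] read 'd'  n2⇒n3

Matches: [[1,1],[7,0],[9,1],[13,0],[15,1],[20,0],[22,1]]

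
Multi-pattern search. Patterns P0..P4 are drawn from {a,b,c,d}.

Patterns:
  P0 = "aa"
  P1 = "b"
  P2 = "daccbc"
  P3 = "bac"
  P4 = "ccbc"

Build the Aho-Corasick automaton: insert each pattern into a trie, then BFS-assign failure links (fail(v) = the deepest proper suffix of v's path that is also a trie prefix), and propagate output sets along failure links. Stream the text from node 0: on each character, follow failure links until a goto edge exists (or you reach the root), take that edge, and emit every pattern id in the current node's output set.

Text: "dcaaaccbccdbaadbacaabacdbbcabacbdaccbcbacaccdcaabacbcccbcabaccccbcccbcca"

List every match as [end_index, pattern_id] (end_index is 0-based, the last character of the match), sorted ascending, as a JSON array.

Construct AC machine:
Trie nodes:
  n0 'ε': a→1 b→3 c→12 d→4
  n1 'a': a→2
  n2 'aa': ·  ←P0
  n3 'b': a→10  ←P1
  n4 'd': a→5
  n5 'da': c→6
  n6 'dac': c→7
  n7 'dacc': b→8
  n8 'daccb': c→9
  n9 'daccbc': ·  ←P2
  n10 'ba': c→11
  n11 'bac': ·  ←P3
  n12 'c': c→13
  n13 'cc': b→14
  n14 'ccb': c→15
  n15 'ccbc': ·  ←P4

BFS fail/out derivation:
  n1('a'): parent n0 fail=0; on 'a' 0 → fail=0;  out ∅∪∅=∅
  n3('b'): parent n0 fail=0; on 'b' 0 → fail=0;  out {1}∪∅={1}
  n4('d'): parent n0 fail=0; on 'd' 0 → fail=0;  out ∅∪∅=∅
  n12('c'): parent n0 fail=0; on 'c' 0 → fail=0;  out ∅∪∅=∅
  n2('aa'): parent n1 fail=0; on 'a' 0 → fail=1;  out {0}∪∅={0}
  n5('da'): parent n4 fail=0; on 'a' 0 → fail=1;  out ∅∪∅=∅
  n10('ba'): parent n3 fail=0; on 'a' 0 → fail=1;  out ∅∪∅=∅
  n13('cc'): parent n12 fail=0; on 'c' 0 → fail=12;  out ∅∪∅=∅
  n6('dac'): parent n5 fail=1; on 'c' 1→0 → fail=12;  out ∅∪∅=∅
  n11('bac'): parent n10 fail=1; on 'c' 1→0 → fail=12;  out {3}∪∅={3}
  n14('ccb'): parent n13 fail=12; on 'b' 12→0 → fail=3;  out ∅∪{1}={1}
  n7('dacc'): parent n6 fail=12; on 'c' 12 → fail=13;  out ∅∪∅=∅
  n15('ccbc'): parent n14 fail=3; on 'c' 3→0 → fail=12;  out {4}∪∅={4}
  n8('daccb'): parent n7 fail=13; on 'b' 13 → fail=14;  out ∅∪{1}={1}
  n9('daccbc'): parent n8 fail=14; on 'c' 14 → fail=15;  out {2}∪{4}={2,4}

Scan:
[0] read 'd'  n0⇒n4
[1] read 'c'  n4⇒n12 (via fail)
[2] read 'a'  n12⇒n1 (via fail)
[3] read 'a'  n1⇒n2  ** P0@[2:3]
[4] read 'a'  n2⇒n2 (via fail)  ** P0@[3:4]
[5] read 'c'  n2⇒n12 (via fail)
[6] read 'c'  n12⇒n13
[7] read 'b'  n13⇒n14  ** P1@[7:7]
[8] read 'c'  n14⇒n15  ** P4@[5:8]
[9] read 'c'  n15⇒n13 (via fail)
[10] read 'd'  n13⇒n4 (via fail)
[11] read 'b'  n4⇒n3 (via fail)  ** P1@[11:11]
[12] read 'a'  n3⇒n10
[13] read 'a'  n10⇒n2 (via fail)  ** P0@[12:13]
[14] read 'd'  n2⇒n4 (via fail)
[15] read 'b'  n4⇒n3 (via fail)  ** P1@[15:15]
[16] read 'a'  n3⇒n10
[17] read 'c'  n10⇒n11  ** P3@[15:17]
[18] read 'a'  n11⇒n1 (via fail)
[19] read 'a'  n1⇒n2  ** P0@[18:19]
[20] read 'b'  n2⇒n3 (via fail)  ** P1@[20:20]
[21] read 'a'  n3⇒n10
[22] read 'c'  n10⇒n11  ** P3@[20:22]
[23] read 'd'  n11⇒n4 (via fail)
[24] read 'b'  n4⇒n3 (via fail)  ** P1@[24:24]
[25] read 'b'  n3⇒n3 (via fail)  ** P1@[25:25]
[26] read 'c'  n3⇒n12 (via fail)
[27] read 'a'  n12⇒n1 (via fail)
[28] read 'b'  n1⇒n3 (via fail)  ** P1@[28:28]
[29] read 'a'  n3⇒n10
[30] read 'c'  n10⇒n11  ** P3@[28:30]
[31] read 'b'  n11⇒n3 (via fail)  ** P1@[31:31]
[32] read 'd'  n3⇒n4 (via fail)
[33] read 'a'  n4⇒n5
[34] read 'c'  n5⇒n6
[35] read 'c'  n6⇒n7
[36] read 'b'  n7⇒n8  ** P1@[36:36]
[37] read 'c'  n8⇒n9  ** P2@[32:37],P4@[34:37]
[38] read 'b'  n9⇒n3 (via fail)  ** P1@[38:38]
[39] read 'a'  n3⇒n10
[40] read 'c'  n10⇒n11  ** P3@[38:40]
[41] read 'a'  n11⇒n1 (via fail)
[42] read 'c'  n1⇒n12 (via fail)
[43] read 'c'  n12⇒n13
[44] read 'd'  n13⇒n4 (via fail)
[45] read 'c'  n4⇒n12 (via fail)
[46] read 'a'  n12⇒n1 (via fail)
[47] read 'a'  n1⇒n2  ** P0@[46:47]
[48] read 'b'  n2⇒n3 (via fail)  ** P1@[48:48]
[49] read 'a'  n3⇒n10
[50] read 'c'  n10⇒n11  ** P3@[48:50]
[51] read 'b'  n11⇒n3 (via fail)  ** P1@[51:51]
[52] read 'c'  n3⇒n12 (via fail)
[53] read 'c'  n12⇒n13
[54] read 'c'  n13⇒n13 (via fail)
[55] read 'b'  n13⇒n14  ** P1@[55:55]
[56] read 'c'  n14⇒n15  ** P4@[53:56]
[57] read 'a'  n15⇒n1 (via fail)
[58] read 'b'  n1⇒n3 (via fail)  ** P1@[58:58]
[59] read 'a'  n3⇒n10
[60] read 'c'  n10⇒n11  ** P3@[58:60]
[61] read 'c'  n11⇒n13 (via fail)
[62] read 'c'  n13⇒n13 (via fail)
[63] read 'c'  n13⇒n13 (via fail)
[64] read 'b'  n13⇒n14  ** P1@[64:64]
[65] read 'c'  n14⇒n15  ** P4@[62:65]
[66] read 'c'  n15⇒n13 (via fail)
[67] read 'c'  n13⇒n13 (via fail)
[68] read 'b'  n13⇒n14  ** P1@[68:68]
[69] read 'c'  n14⇒n15  ** P4@[66:69]
[70] read 'c'  n15⇒n13 (via fail)
[71] read 'a'  n13⇒n1 (via fail)

All matches (sorted): [[3,0],[4,0],[7,1],[8,4],[11,1],[13,0],[15,1],[17,3],[19,0],[20,1],[22,3],[24,1],[25,1],[28,1],[30,3],[31,1],[36,1],[37,2],[37,4],[38,1],[40,3],[47,0],[48,1],[50,3],[51,1],[55,1],[56,4],[58,1],[60,3],[64,1],[65,4],[68,1],[69,4]]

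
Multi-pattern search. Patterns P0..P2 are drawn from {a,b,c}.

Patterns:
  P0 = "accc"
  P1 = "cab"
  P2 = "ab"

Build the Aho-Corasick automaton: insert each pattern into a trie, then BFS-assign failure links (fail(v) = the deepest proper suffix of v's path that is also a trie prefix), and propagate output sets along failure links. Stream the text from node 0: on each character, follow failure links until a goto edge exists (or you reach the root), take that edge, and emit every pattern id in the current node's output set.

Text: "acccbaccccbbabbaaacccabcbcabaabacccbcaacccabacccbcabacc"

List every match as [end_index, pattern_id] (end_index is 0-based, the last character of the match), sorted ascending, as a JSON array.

Build automaton:
Trie (insert patterns):
  0='ε' goto a→1 c→5
  1='a' goto b→8 c→2
  2='ac' goto c→3
  3='acc' goto c→4
  4='accc' goto ·  [P0 ends]
  5='c' goto a→6
  6='ca' goto b→7
  7='cab' goto ·  [P1 ends]
  8='ab' goto ·  [P2 ends]

BFS fail/out derivation:
  n1('a'): parent n0 fail=0; on 'a' 0 → fail=0;  out ∅∪∅=∅
  n5('c'): parent n0 fail=0; on 'c' 0 → fail=0;  out ∅∪∅=∅
  n2('ac'): parent n1 fail=0; on 'c' 0 → fail=5;  out ∅∪∅=∅
  n6('ca'): parent n5 fail=0; on 'a' 0 → fail=1;  out ∅∪∅=∅
  n8('ab'): parent n1 fail=0; on 'b' 0 → fail=0;  out {2}∪∅={2}
  n3('acc'): parent n2 fail=5; on 'c' 5→0 → fail=5;  out ∅∪∅=∅
  n7('cab'): parent n6 fail=1; on 'b' 1 → fail=8;  out {1}∪{2}={1,2}
  n4('accc'): parent n3 fail=5; on 'c' 5→0 → fail=5;  out {0}∪∅={0}

Scan:
i=0 'a': node 0→1
i=1 'c': node 1→2
i=2 'c': node 2→3
i=3 'c': node 3→4  ** P0@[0:3]
i=4 'b': node 4→0 ·f
i=5 'a': node 0→1
i=6 'c': node 1→2
i=7 'c': node 2→3
i=8 'c': node 3→4  ** P0@[5:8]
i=9 'c': node 4→5 ·f
i=10 'b': node 5→0 ·f
i=11 'b': node 0→0
i=12 'a': node 0→1
i=13 'b': node 1→8  ** P2@[12:13]
i=14 'b': node 8→0 ·f
i=15 'a': node 0→1
i=16 'a': node 1→1 ·f
i=17 'a': node 1→1 ·f
i=18 'c': node 1→2
i=19 'c': node 2→3
i=20 'c': node 3→4  ** P0@[17:20]
i=21 'a': node 4→6 ·f
i=22 'b': node 6→7  ** P1@[20:22],P2@[21:22]
i=23 'c': node 7→5 ·f
i=24 'b': node 5→0 ·f
i=25 'c': node 0→5
i=26 'a': node 5→6
i=27 'b': node 6→7  ** P1@[25:27],P2@[26:27]
i=28 'a': node 7→1 ·f
i=29 'a': node 1→1 ·f
i=30 'b': node 1→8  ** P2@[29:30]
i=31 'a': node 8→1 ·f
i=32 'c': node 1→2
i=33 'c': node 2→3
i=34 'c': node 3→4  ** P0@[31:34]
i=35 'b': node 4→0 ·f
i=36 'c': node 0→5
i=37 'a': node 5→6
i=38 'a': node 6→1 ·f
i=39 'c': node 1→2
i=40 'c': node 2→3
i=41 'c': node 3→4  ** P0@[38:41]
i=42 'a': node 4→6 ·f
i=43 'b': node 6→7  ** P1@[41:43],P2@[42:43]
i=44 'a': node 7→1 ·f
i=45 'c': node 1→2
i=46 'c': node 2→3
i=47 'c': node 3→4  ** P0@[44:47]
i=48 'b': node 4→0 ·f
i=49 'c': node 0→5
i=50 'a': node 5→6
i=51 'b': node 6→7  ** P1@[49:51],P2@[50:51]
i=52 'a': node 7→1 ·f
i=53 'c': node 1→2
i=54 'c': node 2→3

All matches (sorted): [[3,0],[8,0],[13,2],[20,0],[22,1],[22,2],[27,1],[27,2],[30,2],[34,0],[41,0],[43,1],[43,2],[47,0],[51,1],[51,2]]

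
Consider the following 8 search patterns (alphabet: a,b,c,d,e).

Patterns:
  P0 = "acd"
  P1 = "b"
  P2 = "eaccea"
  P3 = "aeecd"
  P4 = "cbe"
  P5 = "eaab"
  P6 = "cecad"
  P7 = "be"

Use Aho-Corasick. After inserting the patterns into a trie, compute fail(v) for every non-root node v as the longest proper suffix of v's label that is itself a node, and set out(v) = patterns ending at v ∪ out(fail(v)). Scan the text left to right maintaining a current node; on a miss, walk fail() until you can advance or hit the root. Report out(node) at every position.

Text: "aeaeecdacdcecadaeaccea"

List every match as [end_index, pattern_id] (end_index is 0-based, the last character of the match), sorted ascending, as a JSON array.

Build automaton:
Trie nodes:
  0='ε' goto a→1 b→4 c→15 e→5
  1='a' goto c→2 e→11
  2='ac' goto d→3
  3='acd' goto ·  ←P0
  4='b' goto e→24  ←P1
  5='e' goto a→6
  6='ea' goto a→18 c→7
  7='eac' goto c→8
  8='eacc' goto e→9
  9='eacce' goto a→10
  10='eaccea' goto ·  ←P2
  11='ae' goto e→12
  12='aee' goto c→13
  13='aeec' goto d→14
  14='aeecd' goto ·  ←P3
  15='c' goto b→16 e→20
  16='cb' goto e→17
  17='cbe' goto ·  ←P4
  18='eaa' goto b→19
  19='eaab' goto ·  ←P5
  20='ce' goto c→21
  21='cec' goto a→22
  22='ceca' goto d→23
  23='cecad' goto ·  ←P6
  24='be' goto ·  ←P7

Failure links (BFS by depth):
  fail(1) 'a': from fail(0)=0 chase 'a': 0 ⇒ 0;  out=∅∪out(0)=∅
  fail(4) 'b': from fail(0)=0 chase 'b': 0 ⇒ 0;  out={1}∪out(0)={1}
  fail(5) 'e': from fail(0)=0 chase 'e': 0 ⇒ 0;  out=∅∪out(0)=∅
  fail(15) 'c': from fail(0)=0 chase 'c': 0 ⇒ 0;  out=∅∪out(0)=∅
  fail(2) 'ac': from fail(1)=0 chase 'c': 0 ⇒ 15;  out=∅∪out(15)=∅
  fail(6) 'ea': from fail(5)=0 chase 'a': 0 ⇒ 1;  out=∅∪out(1)=∅
  fail(11) 'ae': from fail(1)=0 chase 'e': 0 ⇒ 5;  out=∅∪out(5)=∅
  fail(16) 'cb': from fail(15)=0 chase 'b': 0 ⇒ 4;  out=∅∪out(4)={1}
  fail(20) 'ce': from fail(15)=0 chase 'e': 0 ⇒ 5;  out=∅∪out(5)=∅
  fail(24) 'be': from fail(4)=0 chase 'e': 0 ⇒ 5;  out={7}∪out(5)={7}
  fail(3) 'acd': from fail(2)=15 chase 'd': 15→0 ⇒ 0;  out={0}∪out(0)={0}
  fail(7) 'eac': from fail(6)=1 chase 'c': 1 ⇒ 2;  out=∅∪out(2)=∅
  fail(12) 'aee': from fail(11)=5 chase 'e': 5→0 ⇒ 5;  out=∅∪out(5)=∅
  fail(17) 'cbe': from fail(16)=4 chase 'e': 4 ⇒ 24;  out={4}∪out(24)={4,7}
  fail(18) 'eaa': from fail(6)=1 chase 'a': 1→0 ⇒ 1;  out=∅∪out(1)=∅
  fail(21) 'cec': from fail(20)=5 chase 'c': 5→0 ⇒ 15;  out=∅∪out(15)=∅
  fail(8) 'eacc': from fail(7)=2 chase 'c': 2→15→0 ⇒ 15;  out=∅∪out(15)=∅
  fail(13) 'aeec': from fail(12)=5 chase 'c': 5→0 ⇒ 15;  out=∅∪out(15)=∅
  fail(19) 'eaab': from fail(18)=1 chase 'b': 1→0 ⇒ 4;  out={5}∪out(4)={1,5}
  fail(22) 'ceca': from fail(21)=15 chase 'a': 15→0 ⇒ 1;  out=∅∪out(1)=∅
  fail(9) 'eacce': from fail(8)=15 chase 'e': 15 ⇒ 20;  out=∅∪out(20)=∅
  fail(14) 'aeecd': from fail(13)=15 chase 'd': 15→0 ⇒ 0;  out={3}∪out(0)={3}
  fail(23) 'cecad': from fail(22)=1 chase 'd': 1→0 ⇒ 0;  out={6}∪out(0)={6}
  fail(10) 'eaccea': from fail(9)=20 chase 'a': 20→5 ⇒ 6;  out={2}∪out(6)={2}

Text stream:
[0] read 'a'  n0⇒n1
[1] read 'e'  n1⇒n11
[2] read 'a'  n11⇒n6 (fail-walked)
[3] read 'e'  n6⇒n11 (fail-walked)
[4] read 'e'  n11⇒n12
[5] read 'c'  n12⇒n13
[6] read 'd'  n13⇒n14  → match P3@[2:6]
[7] read 'a'  n14⇒n1 (fail-walked)
[8] read 'c'  n1⇒n2
[9] read 'd'  n2⇒n3  → match P0@[7:9]
[10] read 'c'  n3⇒n15 (fail-walked)
[11] read 'e'  n15⇒n20
[12] read 'c'  n20⇒n21
[13] read 'a'  n21⇒n22
[14] read 'd'  n22⇒n23  → match P6@[10:14]
[15] read 'a'  n23⇒n1 (fail-walked)
[16] read 'e'  n1⇒n11
[17] read 'a'  n11⇒n6 (fail-walked)
[18] read 'c'  n6⇒n7
[19] read 'c'  n7⇒n8
[20] read 'e'  n8⇒n9
[21] read 'a'  n9⇒n10  → match P2@[16:21]

Result: [[6,3],[9,0],[14,6],[21,2]]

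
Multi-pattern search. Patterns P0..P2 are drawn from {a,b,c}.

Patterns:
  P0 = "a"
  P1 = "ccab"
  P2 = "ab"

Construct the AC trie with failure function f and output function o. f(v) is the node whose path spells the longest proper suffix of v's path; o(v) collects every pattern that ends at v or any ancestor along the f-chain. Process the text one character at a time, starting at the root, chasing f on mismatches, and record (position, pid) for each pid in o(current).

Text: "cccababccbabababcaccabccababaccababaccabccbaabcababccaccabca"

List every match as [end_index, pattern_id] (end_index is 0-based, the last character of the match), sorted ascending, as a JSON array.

Build automaton:
Trie nodes:
  n0 'ε': a→1 c→2
  n1 'a': b→6  ←P0
  n2 'c': c→3
  n3 'cc': a→4
  n4 'cca': b→5
  n5 'ccab': ·  ←P1
  n6 'ab': ·  ←P2

Failure links (BFS by depth):
  n1('a'): parent n0 fail=0; on 'a' 0 → fail=0;  out {0}∪∅={0}
  n2('c'): parent n0 fail=0; on 'c' 0 → fail=0;  out ∅∪∅=∅
  n3('cc'): parent n2 fail=0; on 'c' 0 → fail=2;  out ∅∪∅=∅
  n6('ab'): parent n1 fail=0; on 'b' 0 → fail=0;  out {2}∪∅={2}
  n4('cca'): parent n3 fail=2; on 'a' 2→0 → fail=1;  out ∅∪{0}={0}
  n5('ccab'): parent n4 fail=1; on 'b' 1 → fail=6;  out {1}∪{2}={1,2}

Text stream:
i=0 'c': node 0→2
i=1 'c': node 2→3
i=2 'c': node 3→3 ·f
i=3 'a': node 3→4  → match P0@[3:3]
i=4 'b': node 4→5  → match P1@[1:4],P2@[3:4]
i=5 'a': node 5→1 ·f  → match P0@[5:5]
i=6 'b': node 1→6  → match P2@[5:6]
i=7 'c': node 6→2 ·f
i=8 'c': node 2→3
i=9 'b': node 3→0 ·f
i=10 'a': node 0→1  → match P0@[10:10]
i=11 'b': node 1→6  → match P2@[10:11]
i=12 'a': node 6→1 ·f  → match P0@[12:12]
i=13 'b': node 1→6  → match P2@[12:13]
i=14 'a': node 6→1 ·f  → match P0@[14:14]
i=15 'b': node 1→6  → match P2@[14:15]
i=16 'c': node 6→2 ·f
i=17 'a': node 2→1 ·f  → match P0@[17:17]
i=18 'c': node 1→2 ·f
i=19 'c': node 2→3
i=20 'a': node 3→4  → match P0@[20:20]
i=21 'b': node 4→5  → match P1@[18:21],P2@[20:21]
i=22 'c': node 5→2 ·f
i=23 'c': node 2→3
i=24 'a': node 3→4  → match P0@[24:24]
i=25 'b': node 4→5  → match P1@[22:25],P2@[24:25]
i=26 'a': node 5→1 ·f  → match P0@[26:26]
i=27 'b': node 1→6  → match P2@[26:27]
i=28 'a': node 6→1 ·f  → match P0@[28:28]
i=29 'c': node 1→2 ·f
i=30 'c': node 2→3
i=31 'a': node 3→4  → match P0@[31:31]
i=32 'b': node 4→5  → match P1@[29:32],P2@[31:32]
i=33 'a': node 5→1 ·f  → match P0@[33:33]
i=34 'b': node 1→6  → match P2@[33:34]
i=35 'a': node 6→1 ·f  → match P0@[35:35]
i=36 'c': node 1→2 ·f
i=37 'c': node 2→3
i=38 'a': node 3→4  → match P0@[38:38]
i=39 'b': node 4→5  → match P1@[36:39],P2@[38:39]
i=40 'c': node 5→2 ·f
i=41 'c': node 2→3
i=42 'b': node 3→0 ·f
i=43 'a': node 0→1  → match P0@[43:43]
i=44 'a': node 1→1 ·f  → match P0@[44:44]
i=45 'b': node 1→6  → match P2@[44:45]
i=46 'c': node 6→2 ·f
i=47 'a': node 2→1 ·f  → match P0@[47:47]
i=48 'b': node 1→6  → match P2@[47:48]
i=49 'a': node 6→1 ·f  → match P0@[49:49]
i=50 'b': node 1→6  → match P2@[49:50]
i=51 'c': node 6→2 ·f
i=52 'c': node 2→3
i=53 'a': node 3→4  → match P0@[53:53]
i=54 'c': node 4→2 ·f
i=55 'c': node 2→3
i=56 'a': node 3→4  → match P0@[56:56]
i=57 'b': node 4→5  → match P1@[54:57],P2@[56:57]
i=58 'c': node 5→2 ·f
i=59 'a': node 2→1 ·f  → match P0@[59:59]

Result: [[3,0],[4,1],[4,2],[5,0],[6,2],[10,0],[11,2],[12,0],[13,2],[14,0],[15,2],[17,0],[20,0],[21,1],[21,2],[24,0],[25,1],[25,2],[26,0],[27,2],[28,0],[31,0],[32,1],[32,2],[33,0],[34,2],[35,0],[38,0],[39,1],[39,2],[43,0],[44,0],[45,2],[47,0],[48,2],[49,0],[50,2],[53,0],[56,0],[57,1],[57,2],[59,0]]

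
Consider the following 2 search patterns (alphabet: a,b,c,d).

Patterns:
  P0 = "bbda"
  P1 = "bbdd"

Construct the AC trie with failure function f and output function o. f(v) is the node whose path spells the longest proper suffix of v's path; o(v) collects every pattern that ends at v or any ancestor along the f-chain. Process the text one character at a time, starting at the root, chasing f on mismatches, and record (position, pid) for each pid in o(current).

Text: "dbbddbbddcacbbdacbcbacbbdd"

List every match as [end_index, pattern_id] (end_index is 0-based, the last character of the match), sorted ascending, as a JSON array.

Build:
Trie (insert patterns):
  n0 'ε': b→1
  n1 'b': b→2
  n2 'bb': d→3
  n3 'bbd': a→4 d→5
  n4 'bbda': ·  ←P0
  n5 'bbdd': ·  ←P1

Failure links (BFS by depth):
  n1('b'): parent n0 fail=0; on 'b' 0 → fail=0;  out ∅∪∅=∅
  n2('bb'): parent n1 fail=0; on 'b' 0 → fail=1;  out ∅∪∅=∅
  n3('bbd'): parent n2 fail=1; on 'd' 1→0 → fail=0;  out ∅∪∅=∅
  n4('bbda'): parent n3 fail=0; on 'a' 0 → fail=0;  out {0}∪∅={0}
  n5('bbdd'): parent n3 fail=0; on 'd' 0 → fail=0;  out {1}∪∅={1}

Text stream:
i=0 'd': node 0→0
i=1 'b': node 0→1
i=2 'b': node 1→2
i=3 'd': node 2→3
i=4 'd': node 3→5  emit P1@[1:4]
i=5 'b': node 5→1 (via fail)
i=6 'b': node 1→2
i=7 'd': node 2→3
i=8 'd': node 3→5  emit P1@[5:8]
i=9 'c': node 5→0 (via fail)
i=10 'a': node 0→0
i=11 'c': node 0→0
i=12 'b': node 0→1
i=13 'b': node 1→2
i=14 'd': node 2→3
i=15 'a': node 3→4  emit P0@[12:15]
i=16 'c': node 4→0 (via fail)
i=17 'b': node 0→1
i=18 'c': node 1→0 (via fail)
i=19 'b': node 0→1
i=20 'a': node 1→0 (via fail)
i=21 'c': node 0→0
i=22 'b': node 0→1
i=23 'b': node 1→2
i=24 'd': node 2→3
i=25 'd': node 3→5  emit P1@[22:25]

All matches (sorted): [[4,1],[8,1],[15,0],[25,1]]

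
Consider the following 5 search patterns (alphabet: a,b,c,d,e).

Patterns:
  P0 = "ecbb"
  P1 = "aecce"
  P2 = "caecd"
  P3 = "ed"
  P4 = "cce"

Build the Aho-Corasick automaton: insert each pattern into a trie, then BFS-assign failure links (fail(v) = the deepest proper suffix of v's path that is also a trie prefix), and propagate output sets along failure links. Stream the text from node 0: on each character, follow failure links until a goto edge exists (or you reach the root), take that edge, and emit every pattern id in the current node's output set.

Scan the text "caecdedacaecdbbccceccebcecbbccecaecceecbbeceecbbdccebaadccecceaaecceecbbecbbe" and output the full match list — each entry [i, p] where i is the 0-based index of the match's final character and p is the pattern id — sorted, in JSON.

Construct AC machine:
Trie nodes:
  0='ε' goto a→5 c→10 e→1
  1='e' goto c→2 d→15
  2='ec' goto b→3
  3='ecb' goto b→4
  4='ecbb' goto ·  [P0 ends]
  5='a' goto e→6
  6='ae' goto c→7
  7='aec' goto c→8
  8='aecc' goto e→9
  9='aecce' goto ·  [P1 ends]
  10='c' goto a→11 c→16
  11='ca' goto e→12
  12='cae' goto c→13
  13='caec' goto d→14
  14='caecd' goto ·  [P2 ends]
  15='ed' goto ·  [P3 ends]
  16='cc' goto e→17
  17='cce' goto ·  [P4 ends]

BFS fail/out derivation:
  n1('e'): parent n0 fail=0; on 'e' 0 → fail=0;  out ∅∪∅=∅
  n5('a'): parent n0 fail=0; on 'a' 0 → fail=0;  out ∅∪∅=∅
  n10('c'): parent n0 fail=0; on 'c' 0 → fail=0;  out ∅∪∅=∅
  n2('ec'): parent n1 fail=0; on 'c' 0 → fail=10;  out ∅∪∅=∅
  n6('ae'): parent n5 fail=0; on 'e' 0 → fail=1;  out ∅∪∅=∅
  n11('ca'): parent n10 fail=0; on 'a' 0 → fail=5;  out ∅∪∅=∅
  n15('ed'): parent n1 fail=0; on 'd' 0 → fail=0;  out {3}∪∅={3}
  n16('cc'): parent n10 fail=0; on 'c' 0 → fail=10;  out ∅∪∅=∅
  n3('ecb'): parent n2 fail=10; on 'b' 10→0 → fail=0;  out ∅∪∅=∅
  n7('aec'): parent n6 fail=1; on 'c' 1 → fail=2;  out ∅∪∅=∅
  n12('cae'): parent n11 fail=5; on 'e' 5 → fail=6;  out ∅∪∅=∅
  n17('cce'): parent n16 fail=10; on 'e' 10→0 → fail=1;  out {4}∪∅={4}
  n4('ecbb'): parent n3 fail=0; on 'b' 0 → fail=0;  out {0}∪∅={0}
  n8('aecc'): parent n7 fail=2; on 'c' 2→10 → fail=16;  out ∅∪∅=∅
  n13('caec'): parent n12 fail=6; on 'c' 6 → fail=7;  out ∅∪∅=∅
  n9('aecce'): parent n8 fail=16; on 'e' 16 → fail=17;  out {1}∪{4}={1,4}
  n14('caecd'): parent n13 fail=7; on 'd' 7→2→10→0 → fail=0;  out {2}∪∅={2}

Text stream:
i=0 'c': node 0→10
i=1 'a': node 10→11
i=2 'e': node 11→12
i=3 'c': node 12→13
i=4 'd': node 13→14  ** P2@[0:4]
i=5 'e': node 14→1 (via fail)
i=6 'd': node 1→15  ** P3@[5:6]
i=7 'a': node 15→5 (via fail)
i=8 'c': node 5→10 (via fail)
i=9 'a': node 10→11
i=10 'e': node 11→12
i=11 'c': node 12→13
i=12 'd': node 13→14  ** P2@[8:12]
i=13 'b': node 14→0 (via fail)
i=14 'b': node 0→0
i=15 'c': node 0→10
i=16 'c': node 10→16
i=17 'c': node 16→16 (via fail)
i=18 'e': node 16→17  ** P4@[16:18]
i=19 'c': node 17→2 (via fail)
i=20 'c': node 2→16 (via fail)
i=21 'e': node 16→17  ** P4@[19:21]
i=22 'b': node 17→0 (via fail)
i=23 'c': node 0→10
i=24 'e': node 10→1 (via fail)
i=25 'c': node 1→2
i=26 'b': node 2→3
i=27 'b': node 3→4  ** P0@[24:27]
i=28 'c': node 4→10 (via fail)
i=29 'c': node 10→16
i=30 'e': node 16→17  ** P4@[28:30]
i=31 'c': node 17→2 (via fail)
i=32 'a': node 2→11 (via fail)
i=33 'e': node 11→12
i=34 'c': node 12→13
i=35 'c': node 13→8 (via fail)
i=36 'e': node 8→9  ** P1@[32:36],P4@[34:36]
i=37 'e': node 9→1 (via fail)
i=38 'c': node 1→2
i=39 'b': node 2→3
i=40 'b': node 3→4  ** P0@[37:40]
i=41 'e': node 4→1 (via fail)
i=42 'c': node 1→2
i=43 'e': node 2→1 (via fail)
i=44 'e': node 1→1 (via fail)
i=45 'c': node 1→2
i=46 'b': node 2→3
i=47 'b': node 3→4  ** P0@[44:47]
i=48 'd': node 4→0 (via fail)
i=49 'c': node 0→10
i=50 'c': node 10→16
i=51 'e': node 16→17  ** P4@[49:51]
i=52 'b': node 17→0 (via fail)
i=53 'a': node 0→5
i=54 'a': node 5→5 (via fail)
i=55 'd': node 5→0 (via fail)
i=56 'c': node 0→10
i=57 'c': node 10→16
i=58 'e': node 16→17  ** P4@[56:58]
i=59 'c': node 17→2 (via fail)
i=60 'c': node 2→16 (via fail)
i=61 'e': node 16→17  ** P4@[59:61]
i=62 'a': node 17→5 (via fail)
i=63 'a': node 5→5 (via fail)
i=64 'e': node 5→6
i=65 'c': node 6→7
i=66 'c': node 7→8
i=67 'e': node 8→9  ** P1@[63:67],P4@[65:67]
i=68 'e': node 9→1 (via fail)
i=69 'c': node 1→2
i=70 'b': node 2→3
i=71 'b': node 3→4  ** P0@[68:71]
i=72 'e': node 4→1 (via fail)
i=73 'c': node 1→2
i=74 'b': node 2→3
i=75 'b': node 3→4  ** P0@[72:75]
i=76 'e': node 4→1 (via fail)

All matches (sorted): [[4,2],[6,3],[12,2],[18,4],[21,4],[27,0],[30,4],[36,1],[36,4],[40,0],[47,0],[51,4],[58,4],[61,4],[67,1],[67,4],[71,0],[75,0]]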